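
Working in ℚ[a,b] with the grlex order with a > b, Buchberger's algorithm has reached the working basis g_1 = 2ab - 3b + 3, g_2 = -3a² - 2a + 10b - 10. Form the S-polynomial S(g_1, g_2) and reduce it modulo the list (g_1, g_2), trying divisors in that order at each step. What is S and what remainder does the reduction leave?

S(g_1, g_2) = -13/6ab + 10/3b² + 3/2a - 10/3b; remainder on division = 10/3b² + 3/2a - 79/12b + 13/4.

lcm(LM(g_1), LM(g_2)) = a²b.
S = (lcm/LT(g_1))·g_1 − (lcm/LT(g_2))·g_2 = -13/6ab + 10/3b² + 3/2a - 10/3b.
Reduce S modulo (g_1, g_2) in that order:
  leading term ab: subtract (-13/12)·g_1 from -13/6ab + 10/3b² + 3/2a - 10/3b → 10/3b² + 3/2a - 79/12b + 13/4
  leading term b²: no divisor's leading term divides it; move 10/3b² to the remainder.
  leading term a: no divisor's leading term divides it; move 3/2a to the remainder.
  leading term b: no divisor's leading term divides it; move -79/12b to the remainder.
  leading term 1: no divisor's leading term divides it; move 13/4 to the remainder.
The remainder 10/3b² + 3/2a - 79/12b + 13/4 is nonzero, so it would be added as the next basis element.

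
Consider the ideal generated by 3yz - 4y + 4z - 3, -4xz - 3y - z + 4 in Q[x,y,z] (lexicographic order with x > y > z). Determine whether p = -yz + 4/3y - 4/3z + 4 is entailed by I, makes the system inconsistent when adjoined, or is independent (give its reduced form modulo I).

Adjoining -yz + 4/3y - 4/3z + 4 makes the ideal the whole ring: the system is inconsistent.

First compute the reduced Gröbner basis of I by Buchberger's algorithm.
f_1 = 3yz - 4y + 4z - 3, LT = yz.
f_2 = -4xz - 3y - z + 4, LT = xz.

S(f_1,f_2): lcm = xyz. S = -4/3xy + 4/3xz - x - 3/4y^2 - 1/4yz + y.
  leading term xy: no divisor's leading term divides it; move -4/3xy to the remainder.
  leading term xz: subtract (-1/3)·f_2 from 4/3xz - x - 3/4y^2 - 1/4yz + y → -x - 3/4y^2 - 1/4yz - 1/3z + 4/3
  leading term x: no divisor's leading term divides it; move -x to the remainder.
  leading term y^2: no divisor's leading term divides it; move -3/4y^2 to the remainder.
  leading term yz: subtract (-1/12)·f_1 from -1/4yz - 1/3z + 4/3 → -1/3y + 13/12
  leading term y: no divisor's leading term divides it; move -1/3y to the remainder.
  leading term 1: no divisor's leading term divides it; move 13/12 to the remainder.
  remainder -4/3xy - x - 3/4y^2 - 1/3y + 13/12 ≠ 0; add h_3 = -4/3xy - x - 3/4y^2 - 1/3y + 13/12 to the basis.

The other S-polynomials (S(f_1,h_3), S(f_2,h_3)) all reduce to 0 modulo the current basis, so we have a Gröbner basis.
Inter-reduce: drop elements whose leading term is divisible by another's, tail-reduce, and make monic.
Reduced Gröbner basis: {xy + 3/4x + 9/16y^2 + 1/4y - 13/16, xz + 3/4y + 1/4z - 1, yz - 4/3y + 4/3z - 1}.
Label its elements g_1 = xy + 3/4x + 9/16y^2 + 1/4y - 13/16, g_2 = xz + 3/4y + 1/4z - 1, g_3 = yz - 4/3y + 4/3z - 1.

Reduce p = -yz + 4/3y - 4/3z + 4 modulo G:
  leading term yz: subtract (-1)·g_3 from -yz + 4/3y - 4/3z + 4 → 3
  leading term 1: no divisor's leading term divides it; move 3 to the remainder.
  normal form = 3.
The normal form is nonzero, so p ∉ I. Since p minus its normal form lies in I, I + (p) = I + (r) where r = 3; decide whether this ideal is the whole ring.
Here r = 3 is a nonzero constant, hence a unit: 1 ∈ I + (p), the Gröbner basis of I + (p) is {1}, and the enlarged system has no common solution — adjoining p is inconsistent.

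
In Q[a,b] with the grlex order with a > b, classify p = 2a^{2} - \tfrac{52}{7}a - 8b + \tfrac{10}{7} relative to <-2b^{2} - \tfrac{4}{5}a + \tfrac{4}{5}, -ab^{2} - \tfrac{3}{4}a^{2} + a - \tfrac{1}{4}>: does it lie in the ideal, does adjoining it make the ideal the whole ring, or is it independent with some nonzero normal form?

First compute the reduced Gröbner basis of I by Buchberger's algorithm.
f_1 = -2b^{2} - \tfrac{4}{5}a + \tfrac{4}{5}, LT = b^{2}.
f_2 = -ab^{2} - \tfrac{3}{4}a^{2} + a - \tfrac{1}{4}, LT = ab^{2}.

S(f_1,f_2): lcm = ab^{2}. S = -\tfrac{7}{20}a^{2} + \tfrac{3}{5}a - \tfrac{1}{4}.
  reduce S modulo (f_1, f_2):
  remainder -\tfrac{7}{20}a^{2} + \tfrac{3}{5}a - \tfrac{1}{4} ≠ 0; add h_3 = -\tfrac{7}{20}a^{2} + \tfrac{3}{5}a - \tfrac{1}{4} to the basis.

The other S-polynomials (S(f_1,h_3), S(f_2,h_3)) all reduce to 0 modulo the current basis, so we have a Gröbner basis.
Inter-reduce: drop elements whose leading term is divisible by another's, tail-reduce, and make monic.
Reduced Gröbner basis: {a^{2} - \tfrac{12}{7}a + \tfrac{5}{7}, b^{2} + \tfrac{2}{5}a - \tfrac{2}{5}}.
Label its elements g_1 = a^{2} - \tfrac{12}{7}a + \tfrac{5}{7}, g_2 = b^{2} + \tfrac{2}{5}a - \tfrac{2}{5}.

Reduce p = 2a^{2} - \tfrac{52}{7}a - 8b + \tfrac{10}{7} modulo G:
  leading term a^{2}: subtract (2)·g_1 from 2a^{2} - \tfrac{52}{7}a - 8b + \tfrac{10}{7} → -4a - 8b
  leading term a: no divisor's leading term divides it; move -4a to the remainder.
  leading term b: no divisor's leading term divides it; move -8b to the remainder.
  normal form = -4a - 8b.
The normal form is nonzero, so p ∉ I. Since p minus its normal form lies in I, I + (p) = I + (r) where r = -4a - 8b; decide whether this ideal is the whole ring.
Run Buchberger on G together with r (pairs among the g_i already reduce to 0 since G is a Gröbner basis):
g_1 = a^{2} - \tfrac{12}{7}a + \tfrac{5}{7}, LT = a^{2}.
g_2 = b^{2} + \tfrac{2}{5}a - \tfrac{2}{5}, LT = b^{2}.
r = -4a - 8b, LT = a.

S(g_1,r): lcm = a^{2}. S = -2ab - \tfrac{12}{7}a + \tfrac{5}{7}.
  reduce S modulo (g_1, g_2, r):
  remainder \tfrac{232}{35}b + \tfrac{81}{35} ≠ 0; add m_4 = \tfrac{232}{35}b + \tfrac{81}{35} to the basis.

S(g_2,m_4): lcm = b^{2}. S = \tfrac{2}{5}a - \tfrac{81}{232}b - \tfrac{2}{5}.
  reduce S modulo (g_1, g_2, r, m_4):
  remainder \tfrac{65}{53824} ≠ 0; add m_5 = \tfrac{65}{53824} to the basis.

The other S-polynomials (S(g_1,g_2), S(g_2,r), S(g_1,m_4), S(r,m_4), S(g_1,m_5), S(g_2,m_5), S(r,m_5), S(m_4,m_5)) all reduce to 0 modulo the current basis, so we have a Gröbner basis.
Inter-reduce: drop elements whose leading term is divisible by another's, tail-reduce, and make monic.
Reduced Gröbner basis: {1}.
The reduced Gröbner basis of I + (p) is {1}: the ideal is the whole ring, so the enlarged system has no common solution — adjoining p is inconsistent.

Adjoining 2a^{2} - \tfrac{52}{7}a - 8b + \tfrac{10}{7} makes the ideal the whole ring: the system is inconsistent.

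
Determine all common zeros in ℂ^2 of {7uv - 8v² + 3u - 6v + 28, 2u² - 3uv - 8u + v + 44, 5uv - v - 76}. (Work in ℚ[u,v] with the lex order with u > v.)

Compute a lex Gröbner basis by Buchberger's algorithm.
f_1 = 7uv + 3u - 8v² - 6v + 28, LT = uv.
f_2 = 2u² - 3uv - 8u + v + 44, LT = u².
f_3 = 5uv - v - 76, LT = uv.

S(f_1,f_2): lcm = u²v. S = 3/7u² + 5/14uv² + 22/7uv + 4u - ½v² - 22v.
  leading term u²: subtract (3/14)·f_2 from 3/7u² + 5/14uv² + 22/7uv + 4u - ½v² - 22v → 5/14uv² + 53/14uv + 40/7u - ½v² - 311/14v - 66/7
  leading term uv²: subtract (5/98v)·f_1 from 5/14uv² + 53/14uv + 40/7u - ½v² - 311/14v - 66/7 → 178/49uv + 40/7u + 20/49v³ - 19/98v² - 331/14v - 66/7
  leading term uv: subtract (178/343)·f_1 from 178/49uv + 40/7u + 20/49v³ - 19/98v² - 331/14v - 66/7 → 1426/343u + 20/49v³ + 2715/686v² - 14083/686v - 1174/49
  leading term u: no divisor's leading term divides it; move 1426/343u to the remainder.
  leading term v³: no divisor's leading term divides it; move 20/49v³ to the remainder.
  leading term v²: no divisor's leading term divides it; move 2715/686v² to the remainder.
  leading term v: no divisor's leading term divides it; move -14083/686v to the remainder.
  leading term 1: no divisor's leading term divides it; move -1174/49 to the remainder.
  remainder 1426/343u + 20/49v³ + 2715/686v² - 14083/686v - 1174/49 ≠ 0; add h_4 = 1426/343u + 20/49v³ + 2715/686v² - 14083/686v - 1174/49 to the basis.

S(f_1,f_3): lcm = uv. S = 3/7u - 8/7v² - 23/35v + 96/5.
  leading term u: subtract (147/1426)·h_4 from 3/7u - 8/7v² - 23/35v + 96/5 → -30/713v³ - 4423/2852v² + 20807/14260v + 77253/3565
  leading term v³: no divisor's leading term divides it; move -30/713v³ to the remainder.
  leading term v²: no divisor's leading term divides it; move -4423/2852v² to the remainder.
  leading term v: no divisor's leading term divides it; move 20807/14260v to the remainder.
  leading term 1: no divisor's leading term divides it; move 77253/3565 to the remainder.
  remainder -30/713v³ - 4423/2852v² + 20807/14260v + 77253/3565 ≠ 0; add h_5 = -30/713v³ - 4423/2852v² + 20807/14260v + 77253/3565 to the basis.

S(f_2,f_3): lcm = u²v. S = -3/2uv² - 19/5uv + 76/5u + ½v² + 22v.
  leading term uv²: subtract (-3/14v)·f_1 from -3/2uv² - 19/5uv + 76/5u + ½v² + 22v → -221/70uv + 76/5u - 12/7v³ - 11/14v² + 28v
  leading term uv: subtract (-221/490)·f_1 from -221/70uv + 76/5u - 12/7v³ - 11/14v² + 28v → 8111/490u - 12/7v³ - 2153/490v² + 6197/245v + 442/35
  leading term u: subtract (56777/14260)·h_4 from 8111/490u - 12/7v³ - 2153/490v² + 6197/245v + 442/35 → -2381/713v³ - 574729/28520v² + 3052549/28520v + 770207/7130
  leading term v³: subtract (2381/30)·h_5 from -2381/713v³ - 574729/28520v² + 3052549/28520v + 770207/7130 → 1544/15v² - 658/75v - 40296/25
  leading term v²: no divisor's leading term divides it; move 1544/15v² to the remainder.
  leading term v: no divisor's leading term divides it; move -658/75v to the remainder.
  leading term 1: no divisor's leading term divides it; move -40296/25 to the remainder.
  remainder 1544/15v² - 658/75v - 40296/25 ≠ 0; add h_6 = 1544/15v² - 658/75v - 40296/25 to the basis.

S(f_1,h_4): lcm = uv. S = 3/7u - 70/713v⁴ - 2715/2852v³ + 75765/19964v² + 24485/4991v + 4.
  leading term u: subtract (147/1426)·h_4 from 3/7u - 70/713v⁴ - 2715/2852v³ + 75765/19964v² + 24485/4991v + 4 → -70/713v⁴ - 2835/2852v³ + 105/31v² + 20027/2852v + 4613/713
  leading term v⁴: subtract (7/3v)·h_5 from -70/713v⁴ - 2835/2852v³ + 105/31v² + 20027/2852v + 4613/713 → 5614/2139v³ - 749/42780v² - 620893/14260v + 4613/713
  leading term v³: subtract (-2807/45)·h_5 from 5614/2139v³ - 749/42780v² - 620893/14260v + 4613/713 → -4354/45v² + 10682/225v + 101864/75
  leading term v²: subtract (-2177/2316)·h_6 from -4354/45v² + 10682/225v + 101864/75 → 1135673/28950v - 2271346/14475
  leading term v: no divisor's leading term divides it; move 1135673/28950v to the remainder.
  leading term 1: no divisor's leading term divides it; move -2271346/14475 to the remainder.
  remainder 1135673/28950v - 2271346/14475 ≠ 0; add h_7 = 1135673/28950v - 2271346/14475 to the basis.

The other S-polynomials (S(f_2,h_4), S(f_3,h_4), S(f_1,h_5), S(f_2,h_5), S(f_3,h_5), S(h_4,h_5), S(f_1,h_6), S(f_2,h_6), S(f_3,h_6), S(h_4,h_6), S(h_5,h_6), S(f_1,h_7), S(f_2,h_7), S(f_3,h_7), S(h_4,h_7), S(h_5,h_7), S(h_6,h_7)) all reduce to 0 modulo the current basis, so we have a Gröbner basis.
Inter-reduce: drop elements whose leading term is divisible by another's, tail-reduce, and make monic.
Reduced Gröbner basis: {u - 4, v - 4}.

The lex basis is triangular: the last element involves only v. Solving v - 4 = 0 gives v ∈ {4}; substituting each value into the earlier elements determines the remaining variables.
  v = 4: the earlier basis element becomes u - 4 = 0, giving u = 4 — point (4, 4).
Substituting each solution back into the original system confirms all equations vanish.
Zero-dimensionality of the ideal guarantees finitely many solutions over ℂ.

{(4, 4)}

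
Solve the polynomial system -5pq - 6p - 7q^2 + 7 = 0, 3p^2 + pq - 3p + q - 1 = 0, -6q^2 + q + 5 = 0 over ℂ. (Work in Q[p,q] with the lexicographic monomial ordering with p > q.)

Compute a lex Gröbner basis by Buchberger's algorithm.
f_1 = -5pq - 6p - 7q^2 + 7, LT = pq.
f_2 = 3p^2 + pq - 3p + q - 1, LT = p^2.
f_3 = -6q^2 + q + 5, LT = q^2.

S(f_1,f_2): lcm = p^2q. S = 6/5p^2 + 16/15pq^2 + pq - 7/5p - 1/3q^2 + 1/3q.
  leading term p^2: subtract (2/5)·f_2 from 6/5p^2 + 16/15pq^2 + pq - 7/5p - 1/3q^2 + 1/3q → 16/15pq^2 + 3/5pq - 1/5p - 1/3q^2 - 1/15q + 2/5
  leading term pq^2: subtract (-16/75q)·f_1 from 16/15pq^2 + 3/5pq - 1/5p - 1/3q^2 - 1/15q + 2/5 → -17/25pq - 1/5p - 112/75q^3 - 1/3q^2 + 107/75q + 2/5
  leading term pq: subtract (17/125)·f_1 from -17/25pq - 1/5p - 112/75q^3 - 1/3q^2 + 107/75q + 2/5 → 77/125p - 112/75q^3 + 232/375q^2 + 107/75q - 69/125
  leading term p: no divisor's leading term divides it; move 77/125p to the remainder.
  leading term q^3: subtract (56/225q)·f_3 from -112/75q^3 + 232/375q^2 + 107/75q - 69/125 → 416/1125q^2 + 41/225q - 69/125
  leading term q^2: subtract (-208/3375)·f_3 from 416/1125q^2 + 41/225q - 69/125 → 823/3375q - 823/3375
  leading term q: no divisor's leading term divides it; move 823/3375q to the remainder.
  leading term 1: no divisor's leading term divides it; move -823/3375 to the remainder.
  remainder 77/125p + 823/3375q - 823/3375 ≠ 0; add h_4 = 77/125p + 823/3375q - 823/3375 to the basis.

S(f_1,f_3): lcm = pq^2. S = 41/30pq + 5/6p + 7/5q^3 - 7/5q.
  leading term pq: subtract (-41/150)·f_1 from 41/30pq + 5/6p + 7/5q^3 - 7/5q → -121/150p + 7/5q^3 - 287/150q^2 - 7/5q + 287/150
  leading term p: subtract (-55/42)·h_4 from -121/150p + 7/5q^3 - 287/150q^2 - 7/5q + 287/150 → 7/5q^3 - 287/150q^2 - 30637/28350q + 4519/2835
  leading term q^3: subtract (-7/30q)·f_3 from 7/5q^3 - 287/150q^2 - 30637/28350q + 4519/2835 → -42/25q^2 + 1219/14175q + 4519/2835
  leading term q^2: subtract (7/25)·f_3 from -42/25q^2 + 1219/14175q + 4519/2835 → -110/567q + 110/567
  leading term q: no divisor's leading term divides it; move -110/567q to the remainder.
  leading term 1: no divisor's leading term divides it; move 110/567 to the remainder.
  remainder -110/567q + 110/567 ≠ 0; add h_5 = -110/567q + 110/567 to the basis.

S(f_2,f_3): leading monomials are coprime, so the S-polynomial reduces to 0 (Buchberger's first criterion).
S(f_1,h_4): lcm = pq. S = 6/5p + 10438/10395q^2 + 823/2079q - 7/5.
  leading term p: subtract (150/77)·h_4 from 6/5p + 10438/10395q^2 + 823/2079q - 7/5 → 10438/10395q^2 - 823/10395q - 641/693
  leading term q^2: subtract (-5219/31185)·f_3 from 10438/10395q^2 - 823/10395q - 641/693 → 50/567q - 50/567
  leading term q: subtract (-5/11)·h_5 from 50/567q - 50/567 → 0
  remainder 0.

S(f_2,h_4): lcm = p^2. S = -130/2079pq - 1256/2079p + 1/3q - 1/3.
  leading term pq: subtract (26/2079)·f_1 from -130/2079pq - 1256/2079p + 1/3q - 1/3 → -100/189p + 26/297q^2 + 1/3q - 125/297
  leading term p: subtract (-12500/14553)·h_4 from -100/189p + 26/297q^2 + 1/3q - 125/297 → 26/297q^2 + 213277/392931q - 247675/392931
  leading term q^2: subtract (-13/891)·f_3 from 26/297q^2 + 213277/392931q - 247675/392931 → 19910/35721q - 19910/35721
  leading term q: subtract (-181/63)·h_5 from 19910/35721q - 19910/35721 → 0
  remainder 0.

S(f_3,h_4): leading monomials are coprime, so the S-polynomial reduces to 0 (Buchberger's first criterion).
S(f_1,h_5): lcm = pq. S = 11/5p + 7/5q^2 - 7/5.
  leading term p: subtract (25/7)·h_4 from 11/5p + 7/5q^2 - 7/5 → 7/5q^2 - 823/945q - 100/189
  leading term q^2: subtract (-7/30)·f_3 from 7/5q^2 - 823/945q - 100/189 → -241/378q + 241/378
  leading term q: subtract (723/220)·h_5 from -241/378q + 241/378 → 0
  remainder 0.

S(f_2,h_5): leading monomials are coprime, so the S-polynomial reduces to 0 (Buchberger's first criterion).
S(f_3,h_5): lcm = q^2. S = 5/6q - 5/6.
  leading term q: subtract (-189/44)·h_5 from 5/6q - 5/6 → 0
  remainder 0.

S(h_4,h_5): leading monomials are coprime, so the S-polynomial reduces to 0 (Buchberger's first criterion).
Every S-polynomial of the final basis reduces to 0, so we have a Gröbner basis.
Inter-reduce: drop elements whose leading term is divisible by another's, tail-reduce, and make monic.
Reduced Gröbner basis: {p, q - 1}.

From the last basis element, q - 1 = 0, so q takes values in {1}. Each choice, substituted upward through the basis, yields the corresponding point(s) of the solution set.
  q = 1: the earlier basis element becomes p = 0, giving p = 0 — point (0, 1).

{(0, 1)}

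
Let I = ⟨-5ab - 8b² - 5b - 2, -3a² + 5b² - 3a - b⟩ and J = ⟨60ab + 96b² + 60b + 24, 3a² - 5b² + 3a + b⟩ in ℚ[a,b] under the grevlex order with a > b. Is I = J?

Since reduced Gröbner bases are canonical representatives of ideals under a given ordering, it suffices to compute and compare them.
Buchberger on the first generating set:
f_1 = -5ab - 8b² - 5b - 2, LT = ab.
f_2 = -3a² + 5b² - 3a - b, LT = a².

S(f_1,f_2): lcm = a²b. S = 8/5ab² + 5/3b³ - ⅓b² + ⅖a.
  leading term ab²: subtract (-8/25b)·f_1 from 8/5ab² + 5/3b³ - ⅓b² + ⅖a → -67/75b³ - 29/15b² + ⅖a - 16/25b
  leading term b³: no divisor's leading term divides it; move -67/75b³ to the remainder.
  leading term b²: no divisor's leading term divides it; move -29/15b² to the remainder.
  leading term a: no divisor's leading term divides it; move ⅖a to the remainder.
  leading term b: no divisor's leading term divides it; move -16/25b to the remainder.
  remainder -67/75b³ - 29/15b² + ⅖a - 16/25b ≠ 0; add g_3 = -67/75b³ - 29/15b² + ⅖a - 16/25b to the basis.

The other S-polynomials (S(f_1,g_3), S(f_2,g_3)) all reduce to 0 modulo the current basis, so we have a Gröbner basis.
Inter-reduce: drop elements whose leading term is divisible by another's, tail-reduce, and make monic.
Reduced Gröbner basis: {b³ + 145/67b² - 30/67a + 48/67b, a² - 5/3b² + a + ⅓b, ab + 8/5b² + b + ⅖}.

Buchberger on the second generating set:
h_1 = 60ab + 96b² + 60b + 24, LT = ab.
h_2 = 3a² - 5b² + 3a + b, LT = a².

S(h_1,h_2): lcm = a²b. S = 8/5ab² + 5/3b³ - ⅓b² + ⅖a.
  leading term ab²: subtract (2/75b)·h_1 from 8/5ab² + 5/3b³ - ⅓b² + ⅖a → -67/75b³ - 29/15b² + ⅖a - 16/25b
  leading term b³: no divisor's leading term divides it; move -67/75b³ to the remainder.
  leading term b²: no divisor's leading term divides it; move -29/15b² to the remainder.
  leading term a: no divisor's leading term divides it; move ⅖a to the remainder.
  leading term b: no divisor's leading term divides it; move -16/25b to the remainder.
  remainder -67/75b³ - 29/15b² + ⅖a - 16/25b ≠ 0; add k_3 = -67/75b³ - 29/15b² + ⅖a - 16/25b to the basis.

The other S-polynomials (S(h_1,k_3), S(h_2,k_3)) all reduce to 0 modulo the current basis, so we have a Gröbner basis.
Inter-reduce: drop elements whose leading term is divisible by another's, tail-reduce, and make monic.
Reduced Gröbner basis: {b³ + 145/67b² - 30/67a + 48/67b, a² - 5/3b² + a + ⅓b, ab + 8/5b² + b + ⅖}.

Same reduced basis, so the two generating sets span the same ideal.
The choice of monomial ordering does not affect the verdict — as long as both bases are computed under the same ordering, their equality decides ideal equality.

Yes, the ideals are equal.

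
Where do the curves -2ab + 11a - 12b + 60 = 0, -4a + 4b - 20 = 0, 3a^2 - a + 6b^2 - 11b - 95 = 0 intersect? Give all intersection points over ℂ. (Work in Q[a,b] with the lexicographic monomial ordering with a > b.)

{(0, 5)}

Compute a lex Gröbner basis by Buchberger's algorithm.
f_1 = -2ab + 11a - 12b + 60, LT = ab.
f_2 = -4a + 4b - 20, LT = a.
f_3 = 3a^2 - a + 6b^2 - 11b - 95, LT = a^2.

S(f_1,f_2): lcm = ab. S = -11/2a + b^2 + b - 30.
  reduce S modulo (f_1, f_2, f_3):
  remainder b^2 - 9/2b - 5/2 ≠ 0; add h_4 = b^2 - 9/2b - 5/2 to the basis.

S(f_1,f_3): lcm = a^2b. S = -11/2a^2 + 19/3ab - 30a - 2b^3 + 11/3b^2 + 95/3b.
  reduce S modulo (f_1, f_2, f_3, h_4):
  remainder -1/4b + 5/4 ≠ 0; add h_5 = -1/4b + 5/4 to the basis.

The other S-polynomials (S(f_2,f_3), S(f_1,h_4), S(f_2,h_4), S(f_3,h_4), S(f_1,h_5), S(f_2,h_5), S(f_3,h_5), S(h_4,h_5)) all reduce to 0 modulo the current basis, so we have a Gröbner basis.
Inter-reduce: drop elements whose leading term is divisible by another's, tail-reduce, and make monic.
Reduced Gröbner basis: {a, b - 5}.

The lex basis is triangular: the last element involves only b. Solving b - 5 = 0 gives b ∈ {5}; substituting each value into the earlier elements determines the remaining variables.
  b = 5: the earlier basis element becomes a = 0, giving a = 0 — point (0, 5).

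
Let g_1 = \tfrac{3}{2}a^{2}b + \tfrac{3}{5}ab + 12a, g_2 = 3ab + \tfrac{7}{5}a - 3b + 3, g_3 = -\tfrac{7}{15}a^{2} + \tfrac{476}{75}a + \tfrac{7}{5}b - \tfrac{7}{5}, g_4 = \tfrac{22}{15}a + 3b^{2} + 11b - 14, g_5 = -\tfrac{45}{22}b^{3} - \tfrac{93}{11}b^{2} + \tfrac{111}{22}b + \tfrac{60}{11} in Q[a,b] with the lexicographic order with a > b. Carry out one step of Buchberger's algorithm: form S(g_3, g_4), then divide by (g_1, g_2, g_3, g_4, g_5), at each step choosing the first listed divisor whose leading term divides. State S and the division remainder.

lcm(LM(g_3), LM(g_4)) = a^{2}.
S = (lcm/LT(g_3))·g_3 − (lcm/LT(g_4))·g_4 = -\tfrac{45}{22}ab^{2} - \tfrac{15}{2}ab - \tfrac{223}{55}a - 3b + 3.
Reduce S modulo (g_1, g_2, g_3, g_4, g_5) in that order:
  leading term ab^{2}: subtract (-\tfrac{15}{22}b)·g_2 from -\tfrac{45}{22}ab^{2} - \tfrac{15}{2}ab - \tfrac{223}{55}a - 3b + 3 → -\tfrac{72}{11}ab - \tfrac{223}{55}a - \tfrac{45}{22}b^{2} - \tfrac{21}{22}b + 3
  leading term ab: subtract (-\tfrac{24}{11})·g_2 from -\tfrac{72}{11}ab - \tfrac{223}{55}a - \tfrac{45}{22}b^{2} - \tfrac{21}{22}b + 3 → -a - \tfrac{45}{22}b^{2} - \tfrac{15}{2}b + \tfrac{105}{11}
  leading term a: subtract (-\tfrac{15}{22})·g_4 from -a - \tfrac{45}{22}b^{2} - \tfrac{15}{2}b + \tfrac{105}{11} → 0
The remainder is 0, so this S-polynomial contributes no new basis element.

S(g_3, g_4) = -\tfrac{45}{22}ab^{2} - \tfrac{15}{2}ab - \tfrac{223}{55}a - 3b + 3; remainder on division = 0.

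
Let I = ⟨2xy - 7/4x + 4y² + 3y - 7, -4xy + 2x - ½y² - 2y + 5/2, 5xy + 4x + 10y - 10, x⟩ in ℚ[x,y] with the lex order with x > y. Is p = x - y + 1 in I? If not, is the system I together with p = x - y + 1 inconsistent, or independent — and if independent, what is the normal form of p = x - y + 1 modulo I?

First compute the reduced Gröbner basis of I by Buchberger's algorithm.
f_1 = 2xy - 7/4x + 4y² + 3y - 7, LT = xy.
f_2 = -4xy + 2x - ½y² - 2y + 5/2, LT = xy.
f_3 = 5xy + 4x + 10y - 10, LT = xy.
f_4 = x, LT = x.

S(f_1,f_2): lcm = xy. S = -⅜x + 15/8y² + y - 23/8.
  leading term x: subtract (-⅜)·f_4 from -⅜x + 15/8y² + y - 23/8 → 15/8y² + y - 23/8
  leading term y²: no divisor's leading term divides it; move 15/8y² to the remainder.
  leading term y: no divisor's leading term divides it; move y to the remainder.
  leading term 1: no divisor's leading term divides it; move -23/8 to the remainder.
  remainder 15/8y² + y - 23/8 ≠ 0; add h_5 = 15/8y² + y - 23/8 to the basis.

S(f_1,f_3): lcm = xy. S = -67/40x + 2y² - ½y - 3/2.
  leading term x: subtract (-67/40)·f_4 from -67/40x + 2y² - ½y - 3/2 → 2y² - ½y - 3/2
  leading term y²: subtract (16/15)·h_5 from 2y² - ½y - 3/2 → -47/30y + 47/30
  leading term y: no divisor's leading term divides it; move -47/30y to the remainder.
  leading term 1: no divisor's leading term divides it; move 47/30 to the remainder.
  remainder -47/30y + 47/30 ≠ 0; add h_6 = -47/30y + 47/30 to the basis.

S(f_1,f_4): lcm = xy. S = -⅞x + 2y² + 3/2y - 7/2.
  leading term x: subtract (-⅞)·f_4 from -⅞x + 2y² + 3/2y - 7/2 → 2y² + 3/2y - 7/2
  leading term y²: subtract (16/15)·h_5 from 2y² + 3/2y - 7/2 → 13/30y - 13/30
  leading term y: subtract (-13/47)·h_6 from 13/30y - 13/30 → 0
  remainder 0.

S(f_2,f_3): lcm = xy. S = -13/10x + ⅛y² - 3/2y + 11/8.
  leading term x: subtract (-13/10)·f_4 from -13/10x + ⅛y² - 3/2y + 11/8 → ⅛y² - 3/2y + 11/8
  leading term y²: subtract (1/15)·h_5 from ⅛y² - 3/2y + 11/8 → -47/30y + 47/30
  leading term y: subtract (1)·h_6 from -47/30y + 47/30 → 0
  remainder 0.

S(f_2,f_4): lcm = xy. S = -½x + ⅛y² + ½y - ⅝.
  leading term x: subtract (-½)·f_4 from -½x + ⅛y² + ½y - ⅝ → ⅛y² + ½y - ⅝
  leading term y²: subtract (1/15)·h_5 from ⅛y² + ½y - ⅝ → 13/30y - 13/30
  leading term y: subtract (-13/47)·h_6 from 13/30y - 13/30 → 0
  remainder 0.

S(f_3,f_4): lcm = xy. S = ⅘x + 2y - 2.
  leading term x: subtract (⅘)·f_4 from ⅘x + 2y - 2 → 2y - 2
  leading term y: subtract (-60/47)·h_6 from 2y - 2 → 0
  remainder 0.

S(f_1,h_5): lcm = xy². S = -169/120xy + 23/15x + 2y³ + 3/2y² - 7/2y.
  leading term xy: subtract (-169/240)·f_1 from -169/120xy + 23/15x + 2y³ + 3/2y² - 7/2y → 289/960x + 2y³ + 259/60y² - 111/80y - 1183/240
  leading term x: subtract (289/960)·f_4 from 289/960x + 2y³ + 259/60y² - 111/80y - 1183/240 → 2y³ + 259/60y² - 111/80y - 1183/240
  leading term y³: subtract (16/15y)·h_5 from 2y³ + 259/60y² - 111/80y - 1183/240 → 13/4y² + 403/240y - 1183/240
  leading term y²: subtract (26/15)·h_5 from 13/4y² + 403/240y - 1183/240 → -13/240y + 13/240
  leading term y: subtract (13/376)·h_6 from -13/240y + 13/240 → 0
  remainder 0.

S(f_2,h_5): lcm = xy². S = -31/30xy + 23/15x + ⅛y³ + ½y² - ⅝y.
  leading term xy: subtract (-31/60)·f_1 from -31/30xy + 23/15x + ⅛y³ + ½y² - ⅝y → 151/240x + ⅛y³ + 77/30y² + 37/40y - 217/60
  leading term x: subtract (151/240)·f_4 from 151/240x + ⅛y³ + 77/30y² + 37/40y - 217/60 → ⅛y³ + 77/30y² + 37/40y - 217/60
  leading term y³: subtract (1/15y)·h_5 from ⅛y³ + 77/30y² + 37/40y - 217/60 → 5/2y² + 67/60y - 217/60
  leading term y²: subtract (4/3)·h_5 from 5/2y² + 67/60y - 217/60 → -13/60y + 13/60
  leading term y: subtract (13/94)·h_6 from -13/60y + 13/60 → 0
  remainder 0.

S(f_3,h_5): lcm = xy². S = 4/15xy + 23/15x + 2y² - 2y.
  leading term xy: subtract (2/15)·f_1 from 4/15xy + 23/15x + 2y² - 2y → 53/30x + 22/15y² - 12/5y + 14/15
  leading term x: subtract (53/30)·f_4 from 53/30x + 22/15y² - 12/5y + 14/15 → 22/15y² - 12/5y + 14/15
  leading term y²: subtract (176/225)·h_5 from 22/15y² - 12/5y + 14/15 → -716/225y + 716/225
  leading term y: subtract (1432/705)·h_6 from -716/225y + 716/225 → 0
  remainder 0.

S(f_4,h_5): leading monomials are coprime, so the S-polynomial reduces to 0 (Buchberger's first criterion).
S(f_1,h_6): lcm = xy. S = ⅛x + 2y² + 3/2y - 7/2.
  leading term x: subtract (⅛)·f_4 from ⅛x + 2y² + 3/2y - 7/2 → 2y² + 3/2y - 7/2
  leading term y²: subtract (16/15)·h_5 from 2y² + 3/2y - 7/2 → 13/30y - 13/30
  leading term y: subtract (-13/47)·h_6 from 13/30y - 13/30 → 0
  remainder 0.

S(f_2,h_6): lcm = xy. S = ½x + ⅛y² + ½y - ⅝.
  leading term x: subtract (½)·f_4 from ½x + ⅛y² + ½y - ⅝ → ⅛y² + ½y - ⅝
  leading term y²: subtract (1/15)·h_5 from ⅛y² + ½y - ⅝ → 13/30y - 13/30
  leading term y: subtract (-13/47)·h_6 from 13/30y - 13/30 → 0
  remainder 0.

S(f_3,h_6): lcm = xy. S = 9/5x + 2y - 2.
  leading term x: subtract (9/5)·f_4 from 9/5x + 2y - 2 → 2y - 2
  leading term y: subtract (-60/47)·h_6 from 2y - 2 → 0
  remainder 0.

S(f_4,h_6): leading monomials are coprime, so the S-polynomial reduces to 0 (Buchberger's first criterion).
S(h_5,h_6): lcm = y². S = 23/15y - 23/15.
  leading term y: subtract (-46/47)·h_6 from 23/15y - 23/15 → 0
  remainder 0.

Every S-polynomial of the final basis reduces to 0, so we have a Gröbner basis.
Inter-reduce: drop elements whose leading term is divisible by another's, tail-reduce, and make monic.
Reduced Gröbner basis: {x, y - 1}.
Label its elements g_1 = x, g_2 = y - 1.

Reduce p = x - y + 1 modulo G:
  leading term x: subtract (1)·g_1 from x - y + 1 → -y + 1
  leading term y: subtract (-1)·g_2 from -y + 1 → 0
  normal form = 0.
Since the normal form is 0, p ∈ I.

Ideal membership is decidable via reduction modulo a Gröbner basis.

x - y + 1 lies in I (it reduces to 0).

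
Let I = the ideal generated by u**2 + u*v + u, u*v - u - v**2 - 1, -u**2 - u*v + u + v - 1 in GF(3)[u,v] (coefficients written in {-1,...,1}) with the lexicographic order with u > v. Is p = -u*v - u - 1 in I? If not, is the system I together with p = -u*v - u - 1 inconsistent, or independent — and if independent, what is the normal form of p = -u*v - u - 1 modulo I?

-u*v - u - 1 lies in I (it reduces to 0).

First compute the reduced Gröbner basis of I by Buchberger's algorithm.
f_1 = u**2 + u*v + u, LT = u**2.
f_2 = u*v - u - v**2 - 1, LT = u*v.
f_3 = -u**2 - u*v + u + v - 1, LT = u**2.

S(f_1,f_2): lcm = u**2*v. S = u**2 - u*v**2 + u*v + u.
  reduce S modulo (f_1, f_2, f_3):
  remainder -u - v**3 - v**2 - v - 1 ≠ 0; add h_4 = -u - v**3 - v**2 - v - 1 to the basis.

S(f_1,f_3): lcm = u**2. S = -u + v - 1.
  reduce S modulo (f_1, f_2, f_3, h_4):
  remainder v**3 + v**2 - v ≠ 0; add h_5 = v**3 + v**2 - v to the basis.

S(f_2,f_3): lcm = u**2*v. S = -u**2 + u*v**2 + u*v - u + v**2 - v.
  reduce S modulo (f_1, f_2, f_3, h_4, h_5):
  remainder v ≠ 0; add h_6 = v to the basis.

The other S-polynomials (S(f_1,h_4), S(f_2,h_4), S(f_3,h_4), S(f_1,h_5), S(f_2,h_5), S(f_3,h_5), S(h_4,h_5), S(f_1,h_6), S(f_2,h_6), S(f_3,h_6), S(h_4,h_6), S(h_5,h_6)) all reduce to 0 modulo the current basis, so we have a Gröbner basis.
Inter-reduce: drop elements whose leading term is divisible by another's, tail-reduce, and make monic.
Reduced Gröbner basis: {u + 1, v}.
Label its elements g_1 = u + 1, g_2 = v.

Reduce p = -u*v - u - 1 modulo G:
  leading term u*v: subtract (-v)·g_1 from -u*v - u - 1 → -u + v - 1
  leading term u: subtract (-1)·g_1 from -u + v - 1 → v
  leading term v: subtract (1)·g_2 from v → 0
  normal form = 0.
Since the normal form is 0, p ∈ I.

The remainder on division by a Gröbner basis is unique — it is the normal form.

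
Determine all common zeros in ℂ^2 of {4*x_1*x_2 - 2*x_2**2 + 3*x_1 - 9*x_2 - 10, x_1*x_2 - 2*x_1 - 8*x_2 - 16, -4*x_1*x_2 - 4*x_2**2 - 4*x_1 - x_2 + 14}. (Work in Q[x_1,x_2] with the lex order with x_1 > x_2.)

Compute a lex Gröbner basis by Buchberger's algorithm.
f_1 = 4*x_1*x_2 + 3*x_1 - 2*x_2**2 - 9*x_2 - 10, LT = x_1*x_2.
f_2 = x_1*x_2 - 2*x_1 - 8*x_2 - 16, LT = x_1*x_2.
f_3 = -4*x_1*x_2 - 4*x_1 - 4*x_2**2 - x_2 + 14, LT = x_1*x_2.

S(f_1,f_2): lcm = x_1*x_2. S = 11/4*x_1 - 1/2*x_2**2 + 23/4*x_2 + 27/2.
  leading term x_1: no divisor's leading term divides it; move 11/4*x_1 to the remainder.
  leading term x_2**2: no divisor's leading term divides it; move -1/2*x_2**2 to the remainder.
  leading term x_2: no divisor's leading term divides it; move 23/4*x_2 to the remainder.
  leading term 1: no divisor's leading term divides it; move 27/2 to the remainder.
  remainder 11/4*x_1 - 1/2*x_2**2 + 23/4*x_2 + 27/2 ≠ 0; add h_4 = 11/4*x_1 - 1/2*x_2**2 + 23/4*x_2 + 27/2 to the basis.

S(f_1,f_3): lcm = x_1*x_2. S = -1/4*x_1 - 3/2*x_2**2 - 5/2*x_2 + 1.
  leading term x_1: subtract (-1/11)·h_4 from -1/4*x_1 - 3/2*x_2**2 - 5/2*x_2 + 1 → -17/11*x_2**2 - 87/44*x_2 + 49/22
  leading term x_2**2: no divisor's leading term divides it; move -17/11*x_2**2 to the remainder.
  leading term x_2: no divisor's leading term divides it; move -87/44*x_2 to the remainder.
  leading term 1: no divisor's leading term divides it; move 49/22 to the remainder.
  remainder -17/11*x_2**2 - 87/44*x_2 + 49/22 ≠ 0; add h_5 = -17/11*x_2**2 - 87/44*x_2 + 49/22 to the basis.

S(f_1,h_4): lcm = x_1*x_2. S = 3/4*x_1 + 2/11*x_2**3 - 57/22*x_2**2 - 315/44*x_2 - 5/2.
  leading term x_1: subtract (3/11)·h_4 from 3/4*x_1 + 2/11*x_2**3 - 57/22*x_2**2 - 315/44*x_2 - 5/2 → 2/11*x_2**3 - 27/11*x_2**2 - 96/11*x_2 - 68/11
  leading term x_2**3: subtract (-2/17*x_2)·h_5 from 2/11*x_2**3 - 27/11*x_2**2 - 96/11*x_2 - 68/11 → -1005/374*x_2**2 - 1583/187*x_2 - 68/11
  leading term x_2**2: subtract (1005/578)·h_5 from -1005/374*x_2**2 - 1583/187*x_2 - 68/11 → -11623/2312*x_2 - 11623/1156
  leading term x_2: no divisor's leading term divides it; move -11623/2312*x_2 to the remainder.
  leading term 1: no divisor's leading term divides it; move -11623/1156 to the remainder.
  remainder -11623/2312*x_2 - 11623/1156 ≠ 0; add h_6 = -11623/2312*x_2 - 11623/1156 to the basis.

The other S-polynomials (S(f_2,f_3), S(f_2,h_4), S(f_3,h_4), S(f_1,h_5), S(f_2,h_5), S(f_3,h_5), S(h_4,h_5), S(f_1,h_6), S(f_2,h_6), S(f_3,h_6), S(h_4,h_6), S(h_5,h_6)) all reduce to 0 modulo the current basis, so we have a Gröbner basis.
Inter-reduce: drop elements whose leading term is divisible by another's, tail-reduce, and make monic.
Reduced Gröbner basis: {x_1, x_2 + 2}.

Since the basis is lex-ordered, x_2 + 2 is univariate in x_2. Its roots are {-2}. Back-substituting each root into the other basis elements fixes the other coordinates.
  x_2 = -2: the earlier basis element becomes x_1 = 0, giving x_1 = 0 — point (0, -2).
Each listed point satisfies every original equation (direct substitution).

{(0, -2)}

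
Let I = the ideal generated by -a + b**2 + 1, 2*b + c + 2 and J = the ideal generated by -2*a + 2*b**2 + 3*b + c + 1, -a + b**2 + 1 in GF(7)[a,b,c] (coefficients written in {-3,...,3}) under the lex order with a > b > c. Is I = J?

No, the ideals differ.

Two ideals are equal iff their reduced Gröbner bases coincide (the reduced basis is unique for a fixed ordering).
Buchberger on the first generating set:
f_1 = -a + b**2 + 1, LT = a.
f_2 = 2*b + c + 2, LT = b.

The S-polynomials (S(f_1,f_2)) all reduce to 0 modulo the current basis, so we have a Gröbner basis.
Inter-reduce: drop elements whose leading term is divisible by another's, tail-reduce, and make monic.
Reduced Gröbner basis: {a - 2*c**2 - c - 2, b - 3*c + 1}.

Buchberger on the second generating set:
h_1 = -2*a + 2*b**2 + 3*b + c + 1, LT = a.
h_2 = -a + b**2 + 1, LT = a.

S(h_1,h_2): lcm = a. S = 2*b + 3*c - 3.
  reduce S modulo (h_1, h_2):
  remainder 2*b + 3*c - 3 ≠ 0; add k_3 = 2*b + 3*c - 3 to the basis.

The other S-polynomials (S(h_1,k_3), S(h_2,k_3)) all reduce to 0 modulo the current basis, so we have a Gröbner basis.
Inter-reduce: drop elements whose leading term is divisible by another's, tail-reduce, and make monic.
Reduced Gröbner basis: {a + 3*c**2 + c + 2, b - 2*c + 2}.

Since the reduced bases disagree, the two ideals are not the same.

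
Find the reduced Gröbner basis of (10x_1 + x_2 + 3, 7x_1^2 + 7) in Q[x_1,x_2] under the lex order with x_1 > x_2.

f_1 = 10x_1 + x_2 + 3, LT = x_1.
f_2 = 7x_1^2 + 7, LT = x_1^2.

S(f_1,f_2): lcm = x_1^2. S = 1/10x_1x_2 + 3/10x_1 - 1.
  reduce S modulo (f_1, f_2):
  remainder -1/100x_2^2 - 3/50x_2 - 109/100 ≠ 0; add g_3 = -1/100x_2^2 - 3/50x_2 - 109/100 to the basis.

The other S-polynomials (S(f_1,g_3), S(f_2,g_3)) all reduce to 0 modulo the current basis, so we have a Gröbner basis.
Inter-reduce: drop elements whose leading term is divisible by another's, tail-reduce, and make monic.

G = {x_1 + 1/10x_2 + 3/10, x_2^2 + 6x_2 + 109}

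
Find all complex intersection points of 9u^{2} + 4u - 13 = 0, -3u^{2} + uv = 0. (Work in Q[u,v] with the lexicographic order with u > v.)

{(-13/9, -13/3), (1, 3)}

Compute a lex Gröbner basis by Buchberger's algorithm.
f_1 = 9u^{2} + 4u - 13, LT = u^{2}.
f_2 = -3u^{2} + uv, LT = u^{2}.

S(f_1,f_2): lcm = u^{2}. S = \tfrac{1}{3}uv + \tfrac{4}{9}u - \tfrac{13}{9}.
  reduce S modulo (f_1, f_2):
  remainder \tfrac{1}{3}uv + \tfrac{4}{9}u - \tfrac{13}{9} ≠ 0; add h_3 = \tfrac{1}{3}uv + \tfrac{4}{9}u - \tfrac{13}{9} to the basis.

S(f_1,h_3): lcm = u^{2}v. S = -\tfrac{4}{3}u^{2} + \tfrac{4}{9}uv + \tfrac{13}{3}u - \tfrac{13}{9}v.
  reduce S modulo (f_1, f_2, h_3):
  remainder \tfrac{13}{3}u - \tfrac{13}{9}v ≠ 0; add h_4 = \tfrac{13}{3}u - \tfrac{13}{9}v to the basis.

S(h_3,h_4): lcm = uv. S = \tfrac{4}{3}u + \tfrac{1}{3}v^{2} - \tfrac{13}{3}.
  reduce S modulo (f_1, f_2, h_3, h_4):
  remainder \tfrac{1}{3}v^{2} + \tfrac{4}{9}v - \tfrac{13}{3} ≠ 0; add h_5 = \tfrac{1}{3}v^{2} + \tfrac{4}{9}v - \tfrac{13}{3} to the basis.

The other S-polynomials (S(f_2,h_3), S(f_1,h_4), S(f_2,h_4), S(f_1,h_5), S(f_2,h_5), S(h_3,h_5), S(h_4,h_5)) all reduce to 0 modulo the current basis, so we have a Gröbner basis.
Inter-reduce: drop elements whose leading term is divisible by another's, tail-reduce, and make monic.
Reduced Gröbner basis: {u - \tfrac{1}{3}v, v^{2} + \tfrac{4}{3}v - 13}.

From the last basis element, v^{2} + \tfrac{4}{3}v - 13 = 0, so v takes values in {-13/3, 3}. Each choice, substituted upward through the basis, yields the corresponding point(s) of the solution set.
  v = -13/3: the earlier basis element becomes u + \tfrac{13}{9} = 0, giving u = -13/9 — point (-13/9, -13/3).
  v = 3: the earlier basis element becomes u - 1 = 0, giving u = 1 — point (1, 3).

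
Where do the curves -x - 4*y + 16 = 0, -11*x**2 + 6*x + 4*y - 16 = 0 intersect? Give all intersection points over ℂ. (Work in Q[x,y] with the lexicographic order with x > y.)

{(5/11, 171/44), (0, 4)}

Compute a lex Gröbner basis by Buchberger's algorithm.
f_1 = -x - 4*y + 16, LT = x.
f_2 = -11*x**2 + 6*x + 4*y - 16, LT = x**2.

S(f_1,f_2): lcm = x**2. S = 4*x*y - 170/11*x + 4/11*y - 16/11.
  reduce S modulo (f_1, f_2):
  remainder -16*y**2 + 1388/11*y - 2736/11 ≠ 0; add h_3 = -16*y**2 + 1388/11*y - 2736/11 to the basis.

The other S-polynomials (S(f_1,h_3), S(f_2,h_3)) all reduce to 0 modulo the current basis, so we have a Gröbner basis.
Inter-reduce: drop elements whose leading term is divisible by another's, tail-reduce, and make monic.
Reduced Gröbner basis: {x + 4*y - 16, y**2 - 347/44*y + 171/11}.

Elimination: the polynomial y**2 - 347/44*y + 171/11 lies in the elimination ideal for y, so y ∈ {171/44, 4}. For each such y, the remaining basis elements (now univariate) give the rest of the solution.
  y = 171/44: the earlier basis element becomes x - 5/11 = 0, giving x = 5/11 — point (5/11, 171/44).
  y = 4: the earlier basis element becomes x = 0, giving x = 0 — point (0, 4).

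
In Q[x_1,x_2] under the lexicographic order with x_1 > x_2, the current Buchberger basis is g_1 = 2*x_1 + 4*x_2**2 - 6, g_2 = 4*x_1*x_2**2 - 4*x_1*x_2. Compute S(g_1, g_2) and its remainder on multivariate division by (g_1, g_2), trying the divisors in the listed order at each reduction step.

S(g_1, g_2) = x_1*x_2 + 2*x_2**4 - 3*x_2**2; remainder on division = 2*x_2**4 - 2*x_2**3 - 3*x_2**2 + 3*x_2.

lcm(LM(g_1), LM(g_2)) = x_1*x_2**2.
S = (lcm/LT(g_1))·g_1 − (lcm/LT(g_2))·g_2 = x_1*x_2 + 2*x_2**4 - 3*x_2**2.
Reduce S modulo (g_1, g_2) in that order:
  leading term x_1*x_2: subtract (1/2*x_2)·g_1 from x_1*x_2 + 2*x_2**4 - 3*x_2**2 → 2*x_2**4 - 2*x_2**3 - 3*x_2**2 + 3*x_2
  leading term x_2**4: no divisor's leading term divides it; move 2*x_2**4 to the remainder.
  leading term x_2**3: no divisor's leading term divides it; move -2*x_2**3 to the remainder.
  leading term x_2**2: no divisor's leading term divides it; move -3*x_2**2 to the remainder.
  leading term x_2: no divisor's leading term divides it; move 3*x_2 to the remainder.
The remainder 2*x_2**4 - 2*x_2**3 - 3*x_2**2 + 3*x_2 is nonzero, so it would be added as the next basis element.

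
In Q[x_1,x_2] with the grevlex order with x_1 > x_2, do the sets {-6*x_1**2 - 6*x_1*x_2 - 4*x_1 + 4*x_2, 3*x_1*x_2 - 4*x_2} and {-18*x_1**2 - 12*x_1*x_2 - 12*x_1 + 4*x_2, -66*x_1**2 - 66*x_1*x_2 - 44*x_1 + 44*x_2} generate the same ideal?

For a fixed monomial order, each ideal has a unique reduced Gröbner basis; comparing bases decides equality.
Buchberger on the first generating set:
f_1 = -6*x_1**2 - 6*x_1*x_2 - 4*x_1 + 4*x_2, LT = x_1**2.
f_2 = 3*x_1*x_2 - 4*x_2, LT = x_1*x_2.

S(f_1,f_2): lcm = x_1**2*x_2. S = x_1*x_2**2 + 2*x_1*x_2 - 2/3*x_2**2.
  reduce S modulo (f_1, f_2):
  remainder 2/3*x_2**2 + 8/3*x_2 ≠ 0; add g_3 = 2/3*x_2**2 + 8/3*x_2 to the basis.

The other S-polynomials (S(f_1,g_3), S(f_2,g_3)) all reduce to 0 modulo the current basis, so we have a Gröbner basis.
Inter-reduce: drop elements whose leading term is divisible by another's, tail-reduce, and make monic.
Reduced Gröbner basis: {x_1**2 + 2/3*x_1 + 2/3*x_2, x_1*x_2 - 4/3*x_2, x_2**2 + 4*x_2}.

Buchberger on the second generating set:
h_1 = -18*x_1**2 - 12*x_1*x_2 - 12*x_1 + 4*x_2, LT = x_1**2.
h_2 = -66*x_1**2 - 66*x_1*x_2 - 44*x_1 + 44*x_2, LT = x_1**2.

S(h_1,h_2): lcm = x_1**2. S = -1/3*x_1*x_2 + 4/9*x_2.
  reduce S modulo (h_1, h_2):
  remainder -1/3*x_1*x_2 + 4/9*x_2 ≠ 0; add k_3 = -1/3*x_1*x_2 + 4/9*x_2 to the basis.

S(h_1,k_3): lcm = x_1**2*x_2. S = 2/3*x_1*x_2**2 + 2*x_1*x_2 - 2/9*x_2**2.
  reduce S modulo (h_1, h_2, k_3):
  remainder 2/3*x_2**2 + 8/3*x_2 ≠ 0; add k_4 = 2/3*x_2**2 + 8/3*x_2 to the basis.

The other S-polynomials (S(h_2,k_3), S(h_1,k_4), S(h_2,k_4), S(k_3,k_4)) all reduce to 0 modulo the current basis, so we have a Gröbner basis.
Inter-reduce: drop elements whose leading term is divisible by another's, tail-reduce, and make monic.
Reduced Gröbner basis: {x_1**2 + 2/3*x_1 + 2/3*x_2, x_1*x_2 - 4/3*x_2, x_2**2 + 4*x_2}.

Same reduced basis, so the two generating sets span the same ideal.

Yes, the ideals are equal.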